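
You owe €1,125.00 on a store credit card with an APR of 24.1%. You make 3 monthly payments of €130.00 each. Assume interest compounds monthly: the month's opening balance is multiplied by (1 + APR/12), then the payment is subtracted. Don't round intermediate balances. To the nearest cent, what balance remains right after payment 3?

Monthly rate r = 24.1%/12 = 2.00833% = 0.0200833.
Each month: B ← B·(1+r) − €130.00.
Month 1: interest €22.59; balance after payment €1,017.59.
Month 2: interest €20.44; balance after payment €908.03.
Month 3: interest €18.24; balance after payment €796.27.

€796.27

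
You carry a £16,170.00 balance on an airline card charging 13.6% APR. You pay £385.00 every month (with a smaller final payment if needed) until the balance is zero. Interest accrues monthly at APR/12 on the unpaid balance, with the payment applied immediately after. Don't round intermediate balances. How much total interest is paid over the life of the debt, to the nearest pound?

£5,909

Monthly rate r = 13.6%/12 = 1.13333% = 0.0113333.
Payoff takes n = ⌈−ln(1 − rB₀/P)/ln(1+r)⌉ = ⌈57.346⌉ = 58 payments; the last is £133.62.
Total paid = 57·£385.00 + £133.62 = £22,078.62.
Total interest = total paid − principal = £22,078.62 − £16,170.00 = £5,908.62.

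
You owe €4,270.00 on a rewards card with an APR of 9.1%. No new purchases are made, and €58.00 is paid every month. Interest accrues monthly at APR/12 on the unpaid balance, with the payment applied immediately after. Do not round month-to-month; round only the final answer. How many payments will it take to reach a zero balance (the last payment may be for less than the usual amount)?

109 months

Monthly rate r = 9.1%/12 = 0.758333% = 0.00758333.
Recurrence: B ← B·(1+r) − €58.00.
Month 1: interest €32.38; balance after payment €4,244.38.
Month 2: interest €32.19; balance after payment €4,218.57.
Closed form: n = −ln(1 − rB₀/P)/ln(1+r) = −ln(0.44171)/ln(1.00758) ≈ 108.158, so the balance reaches zero during payment 109.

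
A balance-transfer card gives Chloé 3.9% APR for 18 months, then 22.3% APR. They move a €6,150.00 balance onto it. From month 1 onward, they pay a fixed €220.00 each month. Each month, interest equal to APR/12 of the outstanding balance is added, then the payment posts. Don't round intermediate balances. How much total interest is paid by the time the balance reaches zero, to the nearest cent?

€579.11

Promo months 1–18 at r₀ = 3.9%/12 = 0.00325; months 19+ at r₁ = 22.3%/12 = 0.0185833.
After month 18: iterate B ← B·(1+r₀) − €220.00 for 18 months → €2,448.57.
Then at r₁ with €220.00/mo: n₂ = −ln(1 − r₁·B/P)/ln(1+r₁) ≈ 12.58 → 13 more payments.
Total paid = 30·€220.00 + €129.11 = €6,729.11; interest = €6,729.11 − €6,150.00 = €579.11.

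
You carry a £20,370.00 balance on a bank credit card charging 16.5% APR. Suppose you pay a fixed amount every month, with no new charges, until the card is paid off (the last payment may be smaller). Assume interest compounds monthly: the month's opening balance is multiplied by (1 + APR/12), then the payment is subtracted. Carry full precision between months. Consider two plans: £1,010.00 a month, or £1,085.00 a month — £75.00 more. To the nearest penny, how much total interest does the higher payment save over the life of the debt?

Monthly rate r = 16.5%/12 = 1.375% = 0.01375.
At £1,010.00/mo: n = ⌈−ln(1 − rB₀/P)/ln(1+r)⌉ = 24 payments (last £791.45); total interest = total paid − £20,370.00 = £3,651.45.
At £1,085.00/mo: 22 payments (last £939.87); total interest £3,354.87.
Interest saved = £3,651.45 − £3,354.87 = £296.58.

£296.58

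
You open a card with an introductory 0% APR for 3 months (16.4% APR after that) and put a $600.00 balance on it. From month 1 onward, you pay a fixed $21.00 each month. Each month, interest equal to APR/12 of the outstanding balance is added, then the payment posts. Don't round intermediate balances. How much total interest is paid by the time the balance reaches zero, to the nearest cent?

Promo months 1–3 at r₀ = 0%/12 = 0; months 4+ at r₁ = 16.4%/12 = 0.0136667.
After month 3 (no interest yet): B = $600.00 − 3·$21.00 = $537.00.
Then at r₁ with $21.00/mo: n₂ = −ln(1 − r₁·B/P)/ln(1+r₁) ≈ 31.68 → 32 more payments.
Total paid = 34·$21.00 + $14.23 = $728.23; interest = $728.23 − $600.00 = $128.23.

$128.23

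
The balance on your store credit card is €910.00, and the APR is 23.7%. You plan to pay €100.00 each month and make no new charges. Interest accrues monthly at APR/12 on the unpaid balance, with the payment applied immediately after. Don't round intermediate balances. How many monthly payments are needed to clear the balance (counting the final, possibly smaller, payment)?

11 payments

Monthly rate r = 23.7%/12 = 1.975% = 0.01975.
Recurrence: B ← B·(1+r) − €100.00.
Month 1: interest €17.97; balance after payment €827.97.
Month 2: interest €16.35; balance after payment €744.32.
Closed form: n = −ln(1 − rB₀/P)/ln(1+r) = −ln(0.82027)/ln(1.01975) ≈ 10.130, so the balance reaches zero during payment 11.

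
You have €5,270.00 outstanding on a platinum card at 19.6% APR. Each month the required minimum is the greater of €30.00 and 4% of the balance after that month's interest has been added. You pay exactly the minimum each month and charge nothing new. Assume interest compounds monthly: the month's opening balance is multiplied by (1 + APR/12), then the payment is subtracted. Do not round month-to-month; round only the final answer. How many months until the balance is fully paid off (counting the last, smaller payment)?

112 months

Monthly rate r = 19.6%/12 = 1.63333% = 0.0163333.
While 4% of the post-interest balance exceeds €30.00, each month B ← (B·(1+r))·(1 − 0.04), i.e. B shrinks by the factor (1+r)·0.96 = 0.97568.
This holds for months 1–80. Entering month 81 the balance is €735.20; 4% of the post-interest balance is now below €30.00, so the flat €30.00 minimum applies from here.
From month 81 a fixed €30.00 at rate r clears €735.20 in 32 more payments. Total: 80 + 32 = 112 months.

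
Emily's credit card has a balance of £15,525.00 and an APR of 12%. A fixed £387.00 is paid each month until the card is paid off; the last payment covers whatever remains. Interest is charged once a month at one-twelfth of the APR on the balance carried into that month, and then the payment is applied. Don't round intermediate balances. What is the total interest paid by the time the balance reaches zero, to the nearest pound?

Monthly rate r = 12%/12 = 1% = 0.01.
Payoff takes n = ⌈−ln(1 − rB₀/P)/ln(1+r)⌉ = ⌈51.533⌉ = 52 payments; the last is £206.56.
Total paid = 51·£387.00 + £206.56 = £19,943.56.
Total interest = total paid − principal = £19,943.56 − £15,525.00 = £4,418.56.

£4,419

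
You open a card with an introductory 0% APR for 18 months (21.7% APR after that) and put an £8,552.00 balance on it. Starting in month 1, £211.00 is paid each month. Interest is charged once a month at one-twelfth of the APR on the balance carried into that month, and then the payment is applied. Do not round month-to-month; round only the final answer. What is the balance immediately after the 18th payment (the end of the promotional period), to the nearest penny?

Promo months 1–18 at r₀ = 0%/12 = 0; months 19+ at r₁ = 21.7%/12 = 0.0180833.
After month 18 (no interest yet): B = £8,552.00 − 18·£211.00 = £4,754.00.

£4,754.00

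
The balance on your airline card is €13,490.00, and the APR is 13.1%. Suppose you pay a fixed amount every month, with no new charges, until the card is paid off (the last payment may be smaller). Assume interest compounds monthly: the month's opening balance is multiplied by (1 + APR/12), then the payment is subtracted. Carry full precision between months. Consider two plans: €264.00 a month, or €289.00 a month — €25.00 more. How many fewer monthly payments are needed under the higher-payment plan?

Monthly rate r = 13.1%/12 = 1.09167% = 0.0109167.
At €264.00/mo: n = ⌈−ln(1 − rB₀/P)/ln(1+r)⌉ = 76 payments (last €42.42); total interest = total paid − €13,490.00 = €6,352.42.
At €289.00/mo: 66 payments (last €179.65); total interest €5,474.65.
Payments saved = 76 − 66 = 10.

10 fewer payments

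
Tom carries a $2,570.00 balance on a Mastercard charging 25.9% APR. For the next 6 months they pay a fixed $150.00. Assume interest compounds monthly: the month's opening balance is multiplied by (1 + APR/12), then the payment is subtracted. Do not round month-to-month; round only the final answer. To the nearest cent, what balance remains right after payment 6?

Monthly rate r = 25.9%/12 = 2.15833% = 0.0215833.
Each month: B ← B·(1+r) − $150.00.
Month 1: interest $55.47; balance after payment $2,475.47.
Month 2: interest $53.43; balance after payment $2,378.90.
Month 3: interest $51.34; balance after payment $2,280.24.
Month 4: interest $49.22; balance after payment $2,179.46.
Month 5: interest $47.04; balance after payment $2,076.50.
Month 6: interest $44.82; balance after payment $1,971.32.

$1,971.32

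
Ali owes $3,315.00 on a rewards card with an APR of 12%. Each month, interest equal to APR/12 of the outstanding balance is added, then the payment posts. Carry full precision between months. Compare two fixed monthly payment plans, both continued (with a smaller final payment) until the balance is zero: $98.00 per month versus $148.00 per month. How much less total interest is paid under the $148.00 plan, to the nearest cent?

Monthly rate r = 12%/12 = 1% = 0.01.
At $98.00/mo: n = ⌈−ln(1 − rB₀/P)/ln(1+r)⌉ = 42 payments (last $48.65); total interest = total paid − $3,315.00 = $751.65.
At $148.00/mo: 26 payments (last $71.98); total interest $456.98.
Interest saved = $751.65 − $456.98 = $294.67.

$294.67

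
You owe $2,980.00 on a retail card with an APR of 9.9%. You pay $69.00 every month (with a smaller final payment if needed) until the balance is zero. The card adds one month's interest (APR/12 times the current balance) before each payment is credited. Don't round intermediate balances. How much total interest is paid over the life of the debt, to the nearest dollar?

Monthly rate r = 9.9%/12 = 0.825% = 0.00825.
Payoff takes n = ⌈−ln(1 − rB₀/P)/ln(1+r)⌉ = ⌈53.617⌉ = 54 payments; the last is $42.67.
Total paid = 53·$69.00 + $42.67 = $3,699.67.
Total interest = total paid − principal = $3,699.67 − $2,980.00 = $719.67.

$720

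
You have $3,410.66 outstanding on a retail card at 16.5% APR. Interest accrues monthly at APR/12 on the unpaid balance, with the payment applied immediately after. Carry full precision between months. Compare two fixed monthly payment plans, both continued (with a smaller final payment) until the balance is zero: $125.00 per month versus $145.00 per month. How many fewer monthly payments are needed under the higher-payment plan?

Monthly rate r = 16.5%/12 = 1.375% = 0.01375.
At $125.00/mo: n = ⌈−ln(1 − rB₀/P)/ln(1+r)⌉ = 35 payments (last $54.81); total interest = total paid − $3,410.66 = $894.15.
At $145.00/mo: 29 payments (last $88.73); total interest $738.07.
Payments saved = 35 − 29 = 6.

6 fewer payments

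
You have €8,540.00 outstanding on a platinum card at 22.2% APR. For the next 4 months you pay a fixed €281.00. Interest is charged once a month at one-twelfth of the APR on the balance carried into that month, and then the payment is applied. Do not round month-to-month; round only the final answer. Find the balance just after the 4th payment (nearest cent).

€8,034.14

Monthly rate r = 22.2%/12 = 1.85% = 0.0185.
Each month: B ← B·(1+r) − €281.00.
Month 1: interest €157.99; balance after payment €8,416.99.
Month 2: interest €155.71; balance after payment €8,291.70.
Month 3: interest €153.40; balance after payment €8,164.10.
Month 4: interest €151.04; balance after payment €8,034.14.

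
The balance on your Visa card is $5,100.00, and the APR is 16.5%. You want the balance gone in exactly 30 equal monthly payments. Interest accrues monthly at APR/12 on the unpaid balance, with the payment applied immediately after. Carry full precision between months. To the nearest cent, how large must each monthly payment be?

$208.62

Monthly rate r = 16.5%/12 = 1.375% = 0.01375.
Level-payment amortization: P = B₀·r / (1 − (1+r)^(−n)) = 5100.00·0.01375 / (1 − 1.01375^(−30)).
Denominator 1 − (1+r)^(−30) = 0.336143849.
P = 70.125 / 0.336143849 ≈ 208.62.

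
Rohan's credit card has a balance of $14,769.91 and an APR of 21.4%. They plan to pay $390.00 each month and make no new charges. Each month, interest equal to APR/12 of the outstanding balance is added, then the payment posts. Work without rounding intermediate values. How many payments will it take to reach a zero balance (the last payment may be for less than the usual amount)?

Monthly rate r = 21.4%/12 = 1.78333% = 0.0178333.
Recurrence: B ← B·(1+r) − $390.00.
Month 1: interest $263.40; balance after payment $14,643.31.
Month 2: interest $261.14; balance after payment $14,514.45.
Closed form: n = −ln(1 − rB₀/P)/ln(1+r) = −ln(0.32462)/ln(1.01783) ≈ 63.650, so the balance reaches zero during payment 64.

64 months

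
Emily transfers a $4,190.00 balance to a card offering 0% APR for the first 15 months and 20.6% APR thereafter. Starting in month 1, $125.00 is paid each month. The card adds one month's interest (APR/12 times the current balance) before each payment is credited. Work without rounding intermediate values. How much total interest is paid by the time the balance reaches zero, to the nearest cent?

$495.17

Promo months 1–15 at r₀ = 0%/12 = 0; months 16+ at r₁ = 20.6%/12 = 0.0171667.
After month 15 (no interest yet): B = $4,190.00 − 15·$125.00 = $2,315.00.
Then at r₁ with $125.00/mo: n₂ = −ln(1 − r₁·B/P)/ln(1+r₁) ≈ 22.48 → 23 more payments.
Total paid = 37·$125.00 + $60.17 = $4,685.17; interest = $4,685.17 − $4,190.00 = $495.17.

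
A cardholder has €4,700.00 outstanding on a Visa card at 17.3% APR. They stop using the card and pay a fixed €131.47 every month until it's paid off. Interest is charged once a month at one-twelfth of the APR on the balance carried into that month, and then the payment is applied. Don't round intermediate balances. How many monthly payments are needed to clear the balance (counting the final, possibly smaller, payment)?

Monthly rate r = 17.3%/12 = 1.44167% = 0.0144167.
Recurrence: B ← B·(1+r) − €131.47.
Month 1: interest €67.76; balance after payment €4,636.29.
Month 2: interest €66.84; balance after payment €4,571.66.
Closed form: n = −ln(1 − rB₀/P)/ln(1+r) = −ln(0.48461)/ln(1.01442) ≈ 50.610, so the balance reaches zero during payment 51.

51 months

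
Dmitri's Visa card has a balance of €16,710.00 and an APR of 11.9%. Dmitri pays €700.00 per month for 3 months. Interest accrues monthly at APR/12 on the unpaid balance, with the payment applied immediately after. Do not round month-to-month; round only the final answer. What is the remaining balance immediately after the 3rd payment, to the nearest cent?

Monthly rate r = 11.9%/12 = 0.991667% = 0.00991667.
Each month: B ← B·(1+r) − €700.00.
Month 1: interest €165.71; balance after payment €16,175.71.
Month 2: interest €160.41; balance after payment €15,636.12.
Month 3: interest €155.06; balance after payment €15,091.17.

€15,091.17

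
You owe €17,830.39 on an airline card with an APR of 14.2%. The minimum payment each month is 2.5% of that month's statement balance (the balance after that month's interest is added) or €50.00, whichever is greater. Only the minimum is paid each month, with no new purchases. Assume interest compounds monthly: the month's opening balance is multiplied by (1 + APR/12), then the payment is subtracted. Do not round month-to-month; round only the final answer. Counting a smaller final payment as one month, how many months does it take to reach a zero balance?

216 months

Monthly rate r = 14.2%/12 = 1.18333% = 0.0118333.
While 2.5% of the post-interest balance exceeds €50.00, each month B ← (B·(1+r))·(1 − 0.025), i.e. B shrinks by the factor (1+r)·0.975 = 0.98654.
This holds for months 1–163. Entering month 164 the balance is €1,957.39; 2.5% of the post-interest balance is now below €50.00, so the flat €50.00 minimum applies from here.
From month 164 a fixed €50.00 at rate r clears €1,957.39 in 53 more payments. Total: 163 + 53 = 216 months.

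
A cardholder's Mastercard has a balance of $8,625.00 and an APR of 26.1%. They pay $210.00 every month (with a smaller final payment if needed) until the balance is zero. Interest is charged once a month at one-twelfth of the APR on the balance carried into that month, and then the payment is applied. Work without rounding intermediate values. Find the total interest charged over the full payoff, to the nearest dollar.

$13,215

Monthly rate r = 26.1%/12 = 2.175% = 0.02175.
Payoff takes n = ⌈−ln(1 − rB₀/P)/ln(1+r)⌉ = ⌈104.001⌉ = 105 payments; the last is $0.16.
Total paid = 104·$210.00 + $0.16 = $21,840.16.
Total interest = total paid − principal = $21,840.16 − $8,625.00 = $13,215.16.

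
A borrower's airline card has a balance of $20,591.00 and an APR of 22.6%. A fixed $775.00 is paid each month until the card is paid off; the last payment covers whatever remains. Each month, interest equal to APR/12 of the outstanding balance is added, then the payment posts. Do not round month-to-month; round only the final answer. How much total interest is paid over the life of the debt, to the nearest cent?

Monthly rate r = 22.6%/12 = 1.88333% = 0.0188333.
Payoff takes n = ⌈−ln(1 − rB₀/P)/ln(1+r)⌉ = ⌈37.191⌉ = 38 payments; the last is $149.06.
Total paid = 37·$775.00 + $149.06 = $28,824.06.
Total interest = total paid − principal = $28,824.06 − $20,591.00 = $8,233.06.

$8,233.06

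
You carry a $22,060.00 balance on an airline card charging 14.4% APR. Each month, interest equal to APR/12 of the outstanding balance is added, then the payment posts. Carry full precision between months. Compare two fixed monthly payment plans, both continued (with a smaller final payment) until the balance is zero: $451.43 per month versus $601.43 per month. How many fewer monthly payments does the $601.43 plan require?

26 fewer payments

Monthly rate r = 14.4%/12 = 1.2% = 0.012.
At $451.43/mo: n = ⌈−ln(1 − rB₀/P)/ln(1+r)⌉ = 75 payments (last $5.69); total interest = total paid − $22,060.00 = $11,351.51.
At $601.43/mo: 49 payments (last $379.82); total interest $7,188.46.
Payments saved = 75 − 49 = 26.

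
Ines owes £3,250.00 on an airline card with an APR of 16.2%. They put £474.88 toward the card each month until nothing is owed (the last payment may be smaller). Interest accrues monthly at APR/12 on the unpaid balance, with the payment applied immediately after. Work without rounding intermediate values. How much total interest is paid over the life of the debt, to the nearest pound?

£184

Monthly rate r = 16.2%/12 = 1.35% = 0.0135.
Payoff takes n = ⌈−ln(1 − rB₀/P)/ln(1+r)⌉ = ⌈7.229⌉ = 8 payments; the last is £109.45.
Total paid = 7·£474.88 + £109.45 = £3,433.61.
Total interest = total paid − principal = £3,433.61 − £3,250.00 = £183.61.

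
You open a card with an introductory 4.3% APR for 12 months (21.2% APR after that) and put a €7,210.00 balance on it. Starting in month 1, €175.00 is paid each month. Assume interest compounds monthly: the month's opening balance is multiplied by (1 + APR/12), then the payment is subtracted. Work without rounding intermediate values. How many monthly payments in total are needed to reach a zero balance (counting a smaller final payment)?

57 payments

Promo months 1–12 at r₀ = 4.3%/12 = 0.00358333; months 13+ at r₁ = 21.2%/12 = 0.0176667.
After month 12: iterate B ← B·(1+r₀) − €175.00 for 12 months → €5,384.33.
Then at r₁ with €175.00/mo: n₂ = −ln(1 − r₁·B/P)/ln(1+r₁) ≈ 44.79 → 45 more payments.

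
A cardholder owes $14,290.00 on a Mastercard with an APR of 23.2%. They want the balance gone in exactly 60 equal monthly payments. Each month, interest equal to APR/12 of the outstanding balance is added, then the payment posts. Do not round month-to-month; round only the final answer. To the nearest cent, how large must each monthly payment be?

Monthly rate r = 23.2%/12 = 1.93333% = 0.0193333.
Level-payment amortization: P = B₀·r / (1 − (1+r)^(−n)) = 14290.00·0.0193333 / (1 − 1.01933^(−60)).
Denominator 1 − (1+r)^(−60) = 0.683023972.
P = 276.273 / 0.683023972 ≈ 404.49.

$404.49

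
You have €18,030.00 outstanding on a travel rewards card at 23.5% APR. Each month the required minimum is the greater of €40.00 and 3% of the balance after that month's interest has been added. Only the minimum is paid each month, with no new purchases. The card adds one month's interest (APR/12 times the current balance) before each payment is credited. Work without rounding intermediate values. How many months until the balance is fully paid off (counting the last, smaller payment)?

Monthly rate r = 23.5%/12 = 1.95833% = 0.0195833.
While 3% of the post-interest balance exceeds €40.00, each month B ← (B·(1+r))·(1 − 0.03), i.e. B shrinks by the factor (1+r)·0.97 = 0.989.
This holds for months 1–238. Entering month 239 the balance is €1,295.02; 3% of the post-interest balance is now below €40.00, so the flat €40.00 minimum applies from here.
From month 239 a fixed €40.00 at rate r clears €1,295.02 in 52 more payments. Total: 238 + 52 = 290 months.

290 months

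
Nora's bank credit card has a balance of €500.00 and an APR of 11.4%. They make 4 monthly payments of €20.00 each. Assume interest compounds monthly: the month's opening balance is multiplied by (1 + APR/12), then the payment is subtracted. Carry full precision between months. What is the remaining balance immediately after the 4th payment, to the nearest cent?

€438.13

Monthly rate r = 11.4%/12 = 0.95% = 0.0095.
Each month: B ← B·(1+r) − €20.00.
Month 1: interest €4.75; balance after payment €484.75.
Month 2: interest €4.61; balance after payment €469.36.
Month 3: interest €4.46; balance after payment €453.81.
Month 4: interest €4.31; balance after payment €438.13.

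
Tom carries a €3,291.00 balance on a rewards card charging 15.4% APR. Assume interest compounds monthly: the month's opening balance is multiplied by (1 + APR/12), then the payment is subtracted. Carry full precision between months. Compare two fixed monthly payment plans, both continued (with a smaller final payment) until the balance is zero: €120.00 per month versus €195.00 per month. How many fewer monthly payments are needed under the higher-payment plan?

15 fewer payments

Monthly rate r = 15.4%/12 = 1.28333% = 0.0128333.
At €120.00/mo: n = ⌈−ln(1 − rB₀/P)/ln(1+r)⌉ = 35 payments (last €2.24); total interest = total paid − €3,291.00 = €791.24.
At €195.00/mo: 20 payments (last €27.88); total interest €441.88.
Payments saved = 35 − 20 = 15.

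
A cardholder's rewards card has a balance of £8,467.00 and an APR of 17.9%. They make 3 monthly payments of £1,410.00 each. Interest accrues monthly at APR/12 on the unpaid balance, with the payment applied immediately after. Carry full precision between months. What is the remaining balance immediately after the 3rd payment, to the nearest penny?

£4,558.17

Monthly rate r = 17.9%/12 = 1.49167% = 0.0149167.
Each month: B ← B·(1+r) − £1,410.00.
Month 1: interest £126.30; balance after payment £7,183.30.
Month 2: interest £107.15; balance after payment £5,880.45.
Month 3: interest £87.72; balance after payment £4,558.17.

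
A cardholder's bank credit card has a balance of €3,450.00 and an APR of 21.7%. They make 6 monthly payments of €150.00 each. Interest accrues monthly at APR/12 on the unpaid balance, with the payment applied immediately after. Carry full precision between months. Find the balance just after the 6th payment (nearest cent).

Monthly rate r = 21.7%/12 = 1.80833% = 0.0180833.
Each month: B ← B·(1+r) − €150.00.
Month 1: interest €62.39; balance after payment €3,362.39.
Month 2: interest €60.80; balance after payment €3,273.19.
Month 3: interest €59.19; balance after payment €3,182.38.
Month 4: interest €57.55; balance after payment €3,089.93.
Month 5: interest €55.88; balance after payment €2,995.81.
Month 6: interest €54.17; balance after payment €2,899.98.

€2,899.98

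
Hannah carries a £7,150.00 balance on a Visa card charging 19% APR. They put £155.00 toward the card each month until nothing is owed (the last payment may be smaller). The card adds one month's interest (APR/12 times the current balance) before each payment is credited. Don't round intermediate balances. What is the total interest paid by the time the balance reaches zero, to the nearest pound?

Monthly rate r = 19%/12 = 1.58333% = 0.0158333.
Payoff takes n = ⌈−ln(1 − rB₀/P)/ln(1+r)⌉ = ⌈83.436⌉ = 84 payments; the last is £67.95.
Total paid = 83·£155.00 + £67.95 = £12,932.95.
Total interest = total paid − principal = £12,932.95 − £7,150.00 = £5,782.95.

£5,783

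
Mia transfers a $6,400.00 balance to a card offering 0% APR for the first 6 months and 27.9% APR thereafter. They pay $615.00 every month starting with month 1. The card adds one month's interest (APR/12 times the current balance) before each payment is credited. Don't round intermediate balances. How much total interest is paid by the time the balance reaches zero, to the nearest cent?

Promo months 1–6 at r₀ = 0%/12 = 0; months 7+ at r₁ = 27.9%/12 = 0.02325.
After month 6 (no interest yet): B = $6,400.00 − 6·$615.00 = $2,710.00.
Then at r₁ with $615.00/mo: n₂ = −ln(1 − r₁·B/P)/ln(1+r₁) ≈ 4.70 → 5 more payments.
Total paid = 10·$615.00 + $433.68 = $6,583.68; interest = $6,583.68 − $6,400.00 = $183.68.

$183.68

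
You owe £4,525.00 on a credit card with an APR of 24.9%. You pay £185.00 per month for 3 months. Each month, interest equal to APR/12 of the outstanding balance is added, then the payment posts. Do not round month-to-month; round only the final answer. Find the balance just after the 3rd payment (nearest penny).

£4,245.97

Monthly rate r = 24.9%/12 = 2.075% = 0.02075.
Each month: B ← B·(1+r) − £185.00.
Month 1: interest £93.89; balance after payment £4,433.89.
Month 2: interest £92.00; balance after payment £4,340.90.
Month 3: interest £90.07; balance after payment £4,245.97.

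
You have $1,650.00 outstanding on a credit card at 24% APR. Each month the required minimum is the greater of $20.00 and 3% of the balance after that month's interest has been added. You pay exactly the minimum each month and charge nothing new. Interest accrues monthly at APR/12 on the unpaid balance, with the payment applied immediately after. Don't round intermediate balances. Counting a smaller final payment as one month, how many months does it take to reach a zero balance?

141 months

Monthly rate r = 24%/12 = 2% = 0.02.
While 3% of the post-interest balance exceeds $20.00, each month B ← (B·(1+r))·(1 − 0.03), i.e. B shrinks by the factor (1+r)·0.97 = 0.9894.
This holds for months 1–87. Entering month 88 the balance is $652.89; 3% of the post-interest balance is now below $20.00, so the flat $20.00 minimum applies from here.
From month 88 a fixed $20.00 at rate r clears $652.89 in 54 more payments. Total: 87 + 54 = 141 months.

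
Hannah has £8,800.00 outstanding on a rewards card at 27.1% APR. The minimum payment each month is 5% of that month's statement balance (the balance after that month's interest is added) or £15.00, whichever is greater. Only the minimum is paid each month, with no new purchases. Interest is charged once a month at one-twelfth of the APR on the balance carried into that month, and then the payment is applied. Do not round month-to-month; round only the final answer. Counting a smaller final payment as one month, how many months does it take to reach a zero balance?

144 months

Monthly rate r = 27.1%/12 = 2.25833% = 0.0225833.
While 5% of the post-interest balance exceeds £15.00, each month B ← (B·(1+r))·(1 − 0.05), i.e. B shrinks by the factor (1+r)·0.95 = 0.97145.
This holds for months 1–118. Entering month 119 the balance is £288.61; 5% of the post-interest balance is now below £15.00, so the flat £15.00 minimum applies from here.
From month 119 a fixed £15.00 at rate r clears £288.61 in 26 more payments. Total: 118 + 26 = 144 months.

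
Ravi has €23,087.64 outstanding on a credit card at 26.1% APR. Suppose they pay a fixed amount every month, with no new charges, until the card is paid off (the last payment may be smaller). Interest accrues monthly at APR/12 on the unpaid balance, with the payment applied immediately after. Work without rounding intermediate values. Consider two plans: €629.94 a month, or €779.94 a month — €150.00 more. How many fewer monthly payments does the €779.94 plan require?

27 fewer payments

Monthly rate r = 26.1%/12 = 2.175% = 0.02175.
At €629.94/mo: n = ⌈−ln(1 − rB₀/P)/ln(1+r)⌉ = 75 payments (last €89.77); total interest = total paid − €23,087.64 = €23,617.69.
At €779.94/mo: 48 payments (last €764.35); total interest €14,333.89.
Payments saved = 75 − 48 = 27.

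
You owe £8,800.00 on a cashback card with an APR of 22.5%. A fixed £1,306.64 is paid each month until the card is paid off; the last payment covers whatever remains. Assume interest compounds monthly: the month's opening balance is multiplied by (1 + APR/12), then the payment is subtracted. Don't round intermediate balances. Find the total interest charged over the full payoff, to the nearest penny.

£697.63

Monthly rate r = 22.5%/12 = 1.875% = 0.01875.
Payoff takes n = ⌈−ln(1 − rB₀/P)/ln(1+r)⌉ = ⌈7.267⌉ = 8 payments; the last is £351.15.
Total paid = 7·£1,306.64 + £351.15 = £9,497.63.
Total interest = total paid − principal = £9,497.63 − £8,800.00 = £697.63.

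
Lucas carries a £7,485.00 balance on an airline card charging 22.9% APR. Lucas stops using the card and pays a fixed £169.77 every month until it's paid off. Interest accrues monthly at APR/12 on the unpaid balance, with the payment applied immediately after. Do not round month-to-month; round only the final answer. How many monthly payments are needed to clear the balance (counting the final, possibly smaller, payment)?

Monthly rate r = 22.9%/12 = 1.90833% = 0.0190833.
Recurrence: B ← B·(1+r) − £169.77.
Month 1: interest £142.84; balance after payment £7,458.07.
Month 2: interest £142.32; balance after payment £7,430.62.
Closed form: n = −ln(1 − rB₀/P)/ln(1+r) = −ln(0.15863)/ln(1.01908) ≈ 97.398, so the balance reaches zero during payment 98.

98 payments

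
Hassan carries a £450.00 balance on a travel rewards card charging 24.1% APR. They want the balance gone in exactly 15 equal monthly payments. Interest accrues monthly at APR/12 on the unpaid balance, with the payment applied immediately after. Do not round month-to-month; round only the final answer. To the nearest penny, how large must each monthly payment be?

£35.04

Monthly rate r = 24.1%/12 = 2.00833% = 0.0200833.
Level-payment amortization: P = B₀·r / (1 − (1+r)^(−n)) = 450.00·0.0200833 / (1 − 1.02008^(−15)).
Denominator 1 − (1+r)^(−15) = 0.257895232.
P = 9.0375 / 0.257895232 ≈ 35.04.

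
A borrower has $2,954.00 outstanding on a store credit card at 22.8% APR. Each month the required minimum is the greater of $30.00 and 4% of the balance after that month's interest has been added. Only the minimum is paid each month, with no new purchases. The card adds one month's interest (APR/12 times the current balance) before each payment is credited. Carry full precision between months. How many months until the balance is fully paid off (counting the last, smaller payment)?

Monthly rate r = 22.8%/12 = 1.9% = 0.019.
While 4% of the post-interest balance exceeds $30.00, each month B ← (B·(1+r))·(1 − 0.04), i.e. B shrinks by the factor (1+r)·0.96 = 0.97824.
This holds for months 1–64. Entering month 65 the balance is $722.63; 4% of the post-interest balance is now below $30.00, so the flat $30.00 minimum applies from here.
From month 65 a fixed $30.00 at rate r clears $722.63 in 33 more payments. Total: 64 + 33 = 97 months.

97 months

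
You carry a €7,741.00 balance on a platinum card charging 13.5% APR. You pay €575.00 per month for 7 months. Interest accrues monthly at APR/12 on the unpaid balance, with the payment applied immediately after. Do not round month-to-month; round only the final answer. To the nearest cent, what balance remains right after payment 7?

€4,208.15

Monthly rate r = 13.5%/12 = 1.125% = 0.01125.
Each month: B ← B·(1+r) − €575.00.
Month 1: interest €87.09; balance after payment €7,253.09.
Month 2: interest €81.60; balance after payment €6,759.68.
Month 3: interest €76.05; balance after payment €6,260.73.
Month 4: interest €70.43; balance after payment €5,756.16.
Month 5: interest €64.76; balance after payment €5,245.92.
Month 6: interest €59.02; balance after payment €4,729.94.
Month 7: interest €53.21; balance after payment €4,208.15.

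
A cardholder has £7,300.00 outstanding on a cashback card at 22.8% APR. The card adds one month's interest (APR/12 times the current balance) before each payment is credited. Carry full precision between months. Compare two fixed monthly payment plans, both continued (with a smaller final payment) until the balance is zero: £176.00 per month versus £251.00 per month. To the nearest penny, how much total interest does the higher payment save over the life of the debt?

£3,782.18

Monthly rate r = 22.8%/12 = 1.9% = 0.019.
At £176.00/mo: n = ⌈−ln(1 − rB₀/P)/ln(1+r)⌉ = 83 payments (last £76.21); total interest = total paid − £7,300.00 = £7,208.21.
At £251.00/mo: 43 payments (last £184.03); total interest £3,426.03.
Interest saved = £7,208.21 − £3,426.03 = £3,782.18.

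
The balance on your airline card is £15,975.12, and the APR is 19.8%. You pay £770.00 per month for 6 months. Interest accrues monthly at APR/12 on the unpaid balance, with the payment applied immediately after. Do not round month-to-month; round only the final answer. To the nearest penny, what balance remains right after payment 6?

Monthly rate r = 19.8%/12 = 1.65% = 0.0165.
Each month: B ← B·(1+r) − £770.00.
Month 1: interest £263.59; balance after payment £15,468.71.
Month 2: interest £255.23; balance after payment £14,953.94.
Month 3: interest £246.74; balance after payment £14,430.68.
Month 4: interest £238.11; balance after payment £13,898.79.
Month 5: interest £229.33; balance after payment £13,358.12.
Month 6: interest £220.41; balance after payment £12,808.53.

£12,808.53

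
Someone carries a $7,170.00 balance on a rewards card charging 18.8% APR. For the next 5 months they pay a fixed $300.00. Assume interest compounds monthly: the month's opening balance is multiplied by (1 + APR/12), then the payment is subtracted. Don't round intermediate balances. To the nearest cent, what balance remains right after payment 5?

Monthly rate r = 18.8%/12 = 1.56667% = 0.0156667.
Each month: B ← B·(1+r) − $300.00.
Month 1: interest $112.33; balance after payment $6,982.33.
Month 2: interest $109.39; balance after payment $6,791.72.
Month 3: interest $106.40; balance after payment $6,598.12.
Month 4: interest $103.37; balance after payment $6,401.49.
Month 5: interest $100.29; balance after payment $6,201.78.

$6,201.78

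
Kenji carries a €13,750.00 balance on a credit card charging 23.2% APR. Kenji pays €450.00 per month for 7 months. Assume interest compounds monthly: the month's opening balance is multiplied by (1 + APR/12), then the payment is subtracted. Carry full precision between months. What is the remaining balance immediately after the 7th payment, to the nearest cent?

€12,383.61

Monthly rate r = 23.2%/12 = 1.93333% = 0.0193333.
Each month: B ← B·(1+r) − €450.00.
Month 1: interest €265.83; balance after payment €13,565.83.
Month 2: interest €262.27; balance after payment €13,378.11.
Month 3: interest €258.64; balance after payment €13,186.75.
Month 4: interest €254.94; balance after payment €12,991.69.
Month 5: interest €251.17; balance after payment €12,792.87.
Month 6: interest €247.33; balance after payment €12,590.19.
Month 7: interest €243.41; balance after payment €12,383.61.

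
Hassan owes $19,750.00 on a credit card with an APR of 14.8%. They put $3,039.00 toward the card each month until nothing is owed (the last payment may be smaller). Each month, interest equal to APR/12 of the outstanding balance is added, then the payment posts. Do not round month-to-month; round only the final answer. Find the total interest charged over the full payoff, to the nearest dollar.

Monthly rate r = 14.8%/12 = 1.23333% = 0.0123333.
Payoff takes n = ⌈−ln(1 − rB₀/P)/ln(1+r)⌉ = ⌈6.816⌉ = 7 payments; the last is $2,482.00.
Total paid = 6·$3,039.00 + $2,482.00 = $20,716.00.
Total interest = total paid − principal = $20,716.00 − $19,750.00 = $966.00.

$966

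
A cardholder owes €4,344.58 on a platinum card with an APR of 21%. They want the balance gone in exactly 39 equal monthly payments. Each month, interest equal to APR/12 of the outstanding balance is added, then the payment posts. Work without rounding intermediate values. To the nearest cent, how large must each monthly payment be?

Monthly rate r = 21%/12 = 1.75% = 0.0175.
Level-payment amortization: P = B₀·r / (1 − (1+r)^(−n)) = 4344.58·0.0175 / (1 − 1.0175^(−39)).
Denominator 1 − (1+r)^(−39) = 0.491656.
P = 76.0302 / 0.491656 ≈ 154.64.

€154.64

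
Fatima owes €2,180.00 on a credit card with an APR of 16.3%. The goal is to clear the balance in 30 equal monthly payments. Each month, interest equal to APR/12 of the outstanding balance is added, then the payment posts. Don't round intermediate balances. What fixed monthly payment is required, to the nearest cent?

Monthly rate r = 16.3%/12 = 1.35833% = 0.0135833.
Level-payment amortization: P = B₀·r / (1 − (1+r)^(−n)) = 2180.00·0.0135833 / (1 − 1.01358^(−30)).
Denominator 1 − (1+r)^(−30) = 0.332861231.
P = 29.6117 / 0.332861231 ≈ 88.96.

€88.96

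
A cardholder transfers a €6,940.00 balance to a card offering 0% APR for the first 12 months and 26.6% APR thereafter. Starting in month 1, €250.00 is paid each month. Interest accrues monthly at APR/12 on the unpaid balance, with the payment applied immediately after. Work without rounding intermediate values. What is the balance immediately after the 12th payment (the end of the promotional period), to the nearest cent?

Promo months 1–12 at r₀ = 0%/12 = 0; months 13+ at r₁ = 26.6%/12 = 0.0221667.
After month 12 (no interest yet): B = €6,940.00 − 12·€250.00 = €3,940.00.

€3,940.00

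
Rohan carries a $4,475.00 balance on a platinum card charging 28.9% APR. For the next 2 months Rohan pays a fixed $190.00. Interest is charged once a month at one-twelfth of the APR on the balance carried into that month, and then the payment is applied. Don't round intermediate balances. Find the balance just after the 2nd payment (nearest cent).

Monthly rate r = 28.9%/12 = 2.40833% = 0.0240833.
Each month: B ← B·(1+r) − $190.00.
Month 1: interest $107.77; balance after payment $4,392.77.
Month 2: interest $105.79; balance after payment $4,308.57.

$4,308.57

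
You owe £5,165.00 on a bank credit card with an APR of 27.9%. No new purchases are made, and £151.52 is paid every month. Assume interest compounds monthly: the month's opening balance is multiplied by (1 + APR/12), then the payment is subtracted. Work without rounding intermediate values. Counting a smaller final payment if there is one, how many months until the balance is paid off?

Monthly rate r = 27.9%/12 = 2.325% = 0.02325.
Recurrence: B ← B·(1+r) − £151.52.
Month 1: interest £120.09; balance after payment £5,133.57.
Month 2: interest £119.36; balance after payment £5,101.40.
Closed form: n = −ln(1 − rB₀/P)/ln(1+r) = −ln(0.20746)/ln(1.02325) ≈ 68.432, so the balance reaches zero during payment 69.

69 payments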